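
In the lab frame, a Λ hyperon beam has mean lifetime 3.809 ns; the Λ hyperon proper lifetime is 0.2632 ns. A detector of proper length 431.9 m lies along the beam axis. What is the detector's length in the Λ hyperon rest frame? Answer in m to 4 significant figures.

L ≈ 29.84 m

Time dilation ⇒ γ = Δt/τ₀ = 3.809/0.2632 = 14.4719
Length contraction: L = L₀/γ = 431.9/14.4719 = 29.84 m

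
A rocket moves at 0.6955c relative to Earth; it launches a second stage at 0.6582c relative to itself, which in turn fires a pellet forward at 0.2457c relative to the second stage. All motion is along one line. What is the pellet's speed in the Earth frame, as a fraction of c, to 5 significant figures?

Compose boost 2: (0.6582 + 0.6955)/(1 + 0.6582×0.6955) = 1.3537/1.457778 = 0.9286050
Compose boost 3: (0.2457 + 0.9286050)/(1 + 0.2457×0.9286050) = 1.174305/1.228158 = 0.95615

u ≈ 0.95615c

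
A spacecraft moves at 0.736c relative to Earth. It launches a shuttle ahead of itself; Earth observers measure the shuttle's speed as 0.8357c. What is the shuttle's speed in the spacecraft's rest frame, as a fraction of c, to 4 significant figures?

Inverse velocity addition: u' = (u − v)/(1 − uv/c²)
= (0.8357 − 0.736)/(1 − 0.8357×0.736) = 0.09970/0.384925 = 0.2590

u' ≈ 0.2590c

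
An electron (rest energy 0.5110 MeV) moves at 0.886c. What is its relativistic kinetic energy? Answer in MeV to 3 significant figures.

K ≈ 0.591 MeV

γ = 1/√(1 − 0.886²) = 2.1566
K = (γ − 1)m₀c² = (2.1566 − 1) × 0.5110 MeV = 1.1566 × 0.5110 MeV = 0.591 MeV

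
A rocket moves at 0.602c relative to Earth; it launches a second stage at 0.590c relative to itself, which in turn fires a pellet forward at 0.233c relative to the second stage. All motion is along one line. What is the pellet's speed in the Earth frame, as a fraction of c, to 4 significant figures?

u ≈ 0.9234c

Compose boost 2: (0.590 + 0.602)/(1 + 0.590×0.602) = 1.192/1.35518 = 0.879588
Compose boost 3: (0.233 + 0.879588)/(1 + 0.233×0.879588) = 1.11259/1.20494 = 0.9234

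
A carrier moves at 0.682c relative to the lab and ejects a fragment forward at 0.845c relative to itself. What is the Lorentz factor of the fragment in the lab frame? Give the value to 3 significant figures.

u_lab = (0.845 + 0.682)/(1 + 0.845×0.682) = 1.527/1.57629 = 0.968730
γ = 1/√(1 − 0.968730²) = 4.03

γ ≈ 4.03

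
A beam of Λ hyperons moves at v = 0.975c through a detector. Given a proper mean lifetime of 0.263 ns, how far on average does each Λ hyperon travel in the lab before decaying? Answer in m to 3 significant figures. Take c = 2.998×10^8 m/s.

d ≈ 0.346 m

γ = 1/√(1 − 0.975²) = 4.5004
Dilated lifetime: Δt = γτ₀ = 4.5004 × 0.263 ns = 1.1836 ns
d = vΔt = 0.975c × 1.1836 ns = 2.9230×10^8 m/s × 1.1836×10^-9 s = 0.346 m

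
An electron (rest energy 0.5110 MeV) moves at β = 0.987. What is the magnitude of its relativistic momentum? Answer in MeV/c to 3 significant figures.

γ = 1/√(1 − 0.987²) = 6.2220
p = γβm₀c = 6.2220 × 0.987 × 0.5110 MeV/c = 3.14 MeV/c

p ≈ 3.14 MeV/c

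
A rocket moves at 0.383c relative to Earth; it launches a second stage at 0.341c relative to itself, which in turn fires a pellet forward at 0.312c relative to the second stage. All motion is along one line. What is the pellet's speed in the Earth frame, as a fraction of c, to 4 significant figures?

Compose boost 2: (0.341 + 0.383)/(1 + 0.341×0.383) = 0.7240/1.13060 = 0.640366
Compose boost 3: (0.312 + 0.640366)/(1 + 0.312×0.640366) = 0.952366/1.19979 = 0.7938

u ≈ 0.7938c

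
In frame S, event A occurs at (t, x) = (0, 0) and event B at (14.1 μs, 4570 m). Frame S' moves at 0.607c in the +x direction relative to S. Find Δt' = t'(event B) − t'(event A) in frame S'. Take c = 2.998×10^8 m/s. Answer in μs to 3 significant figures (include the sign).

γ = 1/√(1 − 0.607²) = 1.2583
Δt' = γ(Δt − vΔx/c²) = 1.2583 × (14.1 μs − 0.607×4570 m / (2.998×10^8 m/s))
= 1.2583 × (4.8472 μs) = 6.10 μs

Δt' ≈ 6.10 μs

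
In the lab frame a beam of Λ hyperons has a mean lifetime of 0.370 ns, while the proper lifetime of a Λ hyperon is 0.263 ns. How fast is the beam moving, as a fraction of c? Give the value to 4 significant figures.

β ≈ 0.7034

γ = Δt/τ₀ = 0.370/0.263 = 1.40684
β = √(1 − 1/γ²) = √(1 − 1/1.40684²) = 0.7034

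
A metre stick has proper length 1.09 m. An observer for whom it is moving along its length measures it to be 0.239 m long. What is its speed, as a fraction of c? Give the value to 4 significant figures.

β ≈ 0.9757

γ = L₀/L = 1.09/0.239 = 4.56067
β = √(1 − 1/γ²) = 0.9757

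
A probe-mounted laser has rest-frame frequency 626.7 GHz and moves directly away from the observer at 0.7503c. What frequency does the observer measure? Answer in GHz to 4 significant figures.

Relativistic Doppler: f_obs = f_src √((1−β)/(1+β))
= 626.7 × √(0.249700/1.75030) = 626.7 × 0.377705 = 236.7 GHz

f_obs ≈ 236.7 GHz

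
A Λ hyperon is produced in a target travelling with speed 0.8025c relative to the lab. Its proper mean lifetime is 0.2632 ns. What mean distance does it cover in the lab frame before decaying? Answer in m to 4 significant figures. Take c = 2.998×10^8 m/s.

d ≈ 0.1061 m

γ = 1/√(1 − 0.8025²) = 1.67602
Dilated lifetime: Δt = γτ₀ = 1.67602 × 0.2632 ns = 0.441128 ns
d = vΔt = 0.8025c × 0.441128 ns = 2.40590×10^8 m/s × 4.41128×10^-10 s = 0.1061 m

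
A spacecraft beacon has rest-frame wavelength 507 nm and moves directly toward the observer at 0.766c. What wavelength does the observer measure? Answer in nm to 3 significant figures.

Relativistic Doppler: λ_obs = λ_src √((1−β)/(1+β))
= 507 × √(0.23400/1.7660) = 507 × 0.36401 = 185 nm

λ_obs ≈ 185 nm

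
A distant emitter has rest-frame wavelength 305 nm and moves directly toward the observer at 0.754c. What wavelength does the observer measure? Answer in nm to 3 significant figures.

λ_obs ≈ 114 nm

Relativistic Doppler: λ_obs = λ_src √((1−β)/(1+β))
= 305 × √(0.24600/1.7540) = 305 × 0.37450 = 114 nm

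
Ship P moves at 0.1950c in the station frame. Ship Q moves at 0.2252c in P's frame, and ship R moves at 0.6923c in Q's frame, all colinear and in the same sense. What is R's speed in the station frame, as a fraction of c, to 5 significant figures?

Compose boost 2: (0.2252 + 0.1950)/(1 + 0.2252×0.1950) = 0.42020/1.043914 = 0.4025236
Compose boost 3: (0.6923 + 0.4025236)/(1 + 0.6923×0.4025236) = 1.094824/1.278667 = 0.85622

u ≈ 0.85622c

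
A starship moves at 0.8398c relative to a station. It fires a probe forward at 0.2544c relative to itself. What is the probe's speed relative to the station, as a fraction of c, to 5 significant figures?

u ≈ 0.90158c

Relativistic velocity addition: u = (u' + v)/(1 + u'v/c²)
= (0.2544 + 0.8398)/(1 + 0.2544×0.8398) = 1.0942/1.213645 = 0.90158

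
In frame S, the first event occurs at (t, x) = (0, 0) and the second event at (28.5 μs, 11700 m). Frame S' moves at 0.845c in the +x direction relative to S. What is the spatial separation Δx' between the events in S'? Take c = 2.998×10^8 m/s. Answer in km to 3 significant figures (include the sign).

γ = 1/√(1 − 0.845²) = 1.8700
Δx' = γ(Δx − vΔt) = 1.8700 × (11700 m − 0.845×(2.998×10^8 m/s)×28.5×10^-6 s)
= 1.8700 × (4480.1 m) = 8.38 km

Δx' ≈ 8.38 km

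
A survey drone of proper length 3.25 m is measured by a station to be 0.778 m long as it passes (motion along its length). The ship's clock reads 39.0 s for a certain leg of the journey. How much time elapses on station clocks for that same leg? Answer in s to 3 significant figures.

Length contraction ⇒ γ = L₀/L = 3.25/0.778 = 4.1774
Time dilation: Δt = γτ₀ = 4.1774 × 39.0 s = 163 s

Δt ≈ 163 s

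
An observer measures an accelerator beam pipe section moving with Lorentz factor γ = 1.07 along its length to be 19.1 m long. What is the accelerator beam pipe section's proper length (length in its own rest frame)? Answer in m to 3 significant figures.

γ = 1.07 (given)
L₀ = γL = 1.07 × 19.1 = 20.4 m

L₀ ≈ 20.4 m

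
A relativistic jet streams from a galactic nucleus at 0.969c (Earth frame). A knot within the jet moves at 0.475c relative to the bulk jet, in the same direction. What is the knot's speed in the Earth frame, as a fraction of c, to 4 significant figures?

u ≈ 0.9889c

Relativistic velocity addition: u = (u' + v)/(1 + u'v/c²)
= (0.475 + 0.969)/(1 + 0.475×0.969) = 1.444/1.46027 = 0.9889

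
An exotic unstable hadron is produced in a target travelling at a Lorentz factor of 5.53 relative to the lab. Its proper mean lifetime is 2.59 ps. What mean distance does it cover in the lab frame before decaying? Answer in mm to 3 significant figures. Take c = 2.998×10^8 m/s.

β = √(1 − 1/γ²) = √(1 − 1/5.53²) = 0.98351
Dilated lifetime: Δt = γτ₀ = 5.53 × 2.59 ps = 14.323 ps
d = vΔt = 0.98351c × 14.323 ps = 2.9486×10^8 m/s × 1.4323×10^-11 s = 4.22 mm

d ≈ 4.22 mm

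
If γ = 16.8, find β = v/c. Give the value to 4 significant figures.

β = √(1 − 1/γ²) = √(1 − 1/16.8²) = √(0.996457) = 0.9982

β ≈ 0.9982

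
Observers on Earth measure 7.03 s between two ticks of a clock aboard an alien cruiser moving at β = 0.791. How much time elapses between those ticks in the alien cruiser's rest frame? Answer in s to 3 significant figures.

γ = 1/√(1 − 0.791²) = 1.6345
Proper time: τ₀ = Δt/γ = 7.03/1.6345 = 4.30 s

τ₀ ≈ 4.30 s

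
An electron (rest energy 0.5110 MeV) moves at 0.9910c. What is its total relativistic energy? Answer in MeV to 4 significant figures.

E ≈ 3.817 MeV

γ = 1/√(1 − 0.9910²) = 7.47039
E = γm₀c² = 7.47039 × 0.5110 MeV = 3.817 MeV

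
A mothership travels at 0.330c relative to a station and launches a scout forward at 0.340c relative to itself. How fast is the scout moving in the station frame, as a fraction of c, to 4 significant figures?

u ≈ 0.6024c

Compose boost 2: (0.340 + 0.330)/(1 + 0.340×0.330) = 0.6700/1.11220 = 0.6024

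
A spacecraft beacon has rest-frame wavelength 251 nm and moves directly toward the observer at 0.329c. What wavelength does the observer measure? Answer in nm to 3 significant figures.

Relativistic Doppler: λ_obs = λ_src √((1−β)/(1+β))
= 251 × √(0.67100/1.3290) = 251 × 0.71056 = 178 nm

λ_obs ≈ 178 nm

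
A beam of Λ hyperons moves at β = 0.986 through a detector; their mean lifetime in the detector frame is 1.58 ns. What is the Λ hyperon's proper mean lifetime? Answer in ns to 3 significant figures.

γ = 1/√(1 − 0.986²) = 5.9972
Proper time: τ₀ = Δt/γ = 1.58/5.9972 = 0.263 ns

τ₀ ≈ 0.263 ns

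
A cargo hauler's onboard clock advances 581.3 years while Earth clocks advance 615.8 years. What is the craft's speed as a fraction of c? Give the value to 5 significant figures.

γ = Δt/τ₀ = 615.8/581.3 = 1.059350
β = √(1 − 1/γ²) = √(1 − 1/1.059350²) = 0.33002

β ≈ 0.33002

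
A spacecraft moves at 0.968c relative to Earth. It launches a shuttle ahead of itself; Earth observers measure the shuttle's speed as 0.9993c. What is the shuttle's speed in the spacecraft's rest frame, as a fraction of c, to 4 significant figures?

u' ≈ 0.9578c

Inverse velocity addition: u' = (u − v)/(1 − uv/c²)
= (0.9993 − 0.968)/(1 − 0.9993×0.968) = 0.03130/0.0326776 = 0.9578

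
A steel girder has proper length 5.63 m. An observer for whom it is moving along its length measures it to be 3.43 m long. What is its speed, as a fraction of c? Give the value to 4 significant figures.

γ = L₀/L = 5.63/3.43 = 1.64140
β = √(1 − 1/γ²) = 0.7930

β ≈ 0.7930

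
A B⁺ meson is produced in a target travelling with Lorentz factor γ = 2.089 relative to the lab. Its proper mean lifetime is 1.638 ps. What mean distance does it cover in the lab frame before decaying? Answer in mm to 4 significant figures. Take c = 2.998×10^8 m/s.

β = √(1 − 1/γ²) = √(1 − 1/2.089²) = 0.877980
Dilated lifetime: Δt = γτ₀ = 2.089 × 1.638 ps = 3.42178 ps
d = vΔt = 0.877980c × 3.42178 ps = 2.63218×10^8 m/s × 3.42178×10^-12 s = 0.9007 mm

d ≈ 0.9007 mm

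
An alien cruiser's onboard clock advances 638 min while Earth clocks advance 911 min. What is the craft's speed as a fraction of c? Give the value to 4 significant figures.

γ = Δt/τ₀ = 911/638 = 1.42790
β = √(1 − 1/γ²) = √(1 − 1/1.42790²) = 0.7138

β ≈ 0.7138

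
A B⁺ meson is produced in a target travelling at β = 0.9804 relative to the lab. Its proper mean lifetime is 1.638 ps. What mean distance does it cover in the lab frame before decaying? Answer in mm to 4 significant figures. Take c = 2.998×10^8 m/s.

d ≈ 2.444 mm

γ = 1/√(1 − 0.9804²) = 5.07569
Dilated lifetime: Δt = γτ₀ = 5.07569 × 1.638 ps = 8.31399 ps
d = vΔt = 0.9804c × 8.31399 ps = 2.93924×10^8 m/s × 8.31399×10^-12 s = 2.444 mm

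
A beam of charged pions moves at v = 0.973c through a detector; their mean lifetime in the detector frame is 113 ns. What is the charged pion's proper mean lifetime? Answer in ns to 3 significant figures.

τ₀ ≈ 26.1 ns

γ = 1/√(1 − 0.973²) = 4.3327
Proper time: τ₀ = Δt/γ = 113/4.3327 = 26.1 ns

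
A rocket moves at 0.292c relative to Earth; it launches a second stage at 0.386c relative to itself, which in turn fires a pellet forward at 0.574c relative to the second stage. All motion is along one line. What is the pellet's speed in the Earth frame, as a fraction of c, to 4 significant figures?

Compose boost 2: (0.386 + 0.292)/(1 + 0.386×0.292) = 0.6780/1.11271 = 0.609322
Compose boost 3: (0.574 + 0.609322)/(1 + 0.574×0.609322) = 1.18332/1.34975 = 0.8767

u ≈ 0.8767c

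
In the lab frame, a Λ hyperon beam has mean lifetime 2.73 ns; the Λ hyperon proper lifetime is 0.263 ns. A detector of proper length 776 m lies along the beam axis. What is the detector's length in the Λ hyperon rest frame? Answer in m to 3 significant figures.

Time dilation ⇒ γ = Δt/τ₀ = 2.73/0.263 = 10.380
Length contraction: L = L₀/γ = 776/10.380 = 74.8 m

L ≈ 74.8 m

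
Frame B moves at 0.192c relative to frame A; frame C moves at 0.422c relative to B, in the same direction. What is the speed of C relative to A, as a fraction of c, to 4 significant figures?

u ≈ 0.5680c

Compose boost 2: (0.422 + 0.192)/(1 + 0.422×0.192) = 0.6140/1.08102 = 0.5680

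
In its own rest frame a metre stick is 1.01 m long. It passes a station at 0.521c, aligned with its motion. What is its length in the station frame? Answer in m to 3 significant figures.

γ = 1/√(1 − 0.521²) = 1.1716
Length contraction: L = L₀/γ = 1.01/1.1716 = 0.862 m

L ≈ 0.862 m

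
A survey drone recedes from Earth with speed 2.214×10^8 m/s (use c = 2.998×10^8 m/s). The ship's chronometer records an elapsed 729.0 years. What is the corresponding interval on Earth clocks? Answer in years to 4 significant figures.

β = v/c = 2.214×10^8 / 2.998×10^8 = 0.738492
γ = 1/√(1 − 0.738492²) = 1.48310
Time dilation: Δt = γτ₀ = 1.48310 × 729.0 years = 1081 years

Δt ≈ 1081 years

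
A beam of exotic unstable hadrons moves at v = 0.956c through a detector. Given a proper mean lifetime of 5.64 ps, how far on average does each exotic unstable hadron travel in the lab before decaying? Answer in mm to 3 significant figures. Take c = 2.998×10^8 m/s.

d ≈ 5.51 mm

γ = 1/√(1 − 0.956²) = 3.4087
Dilated lifetime: Δt = γτ₀ = 3.4087 × 5.64 ps = 19.225 ps
d = vΔt = 0.956c × 19.225 ps = 2.8661×10^8 m/s × 1.9225×10^-11 s = 5.51 mm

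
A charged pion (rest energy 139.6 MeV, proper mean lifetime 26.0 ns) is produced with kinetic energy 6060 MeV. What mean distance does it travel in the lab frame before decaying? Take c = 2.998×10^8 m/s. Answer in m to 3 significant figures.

d ≈ 346 m

γ = 1 + K/(m₀c²) = 1 + 6060/139.6 = 44.410
β = √(1 − 1/γ²) = 0.99975
Dilated lifetime: γτ₀ = 44.410 × 26.0 ns = 1154.7 ns
d = βc·γτ₀ = 0.99975 × (2.998×10^8 m/s) × 1.1547×10^-6 s = 346 m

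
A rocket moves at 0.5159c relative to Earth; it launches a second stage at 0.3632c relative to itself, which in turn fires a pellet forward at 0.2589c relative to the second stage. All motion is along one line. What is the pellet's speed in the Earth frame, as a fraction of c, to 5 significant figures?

u ≈ 0.83854c

Compose boost 2: (0.3632 + 0.5159)/(1 + 0.3632×0.5159) = 0.87910/1.187375 = 0.7403727
Compose boost 3: (0.2589 + 0.7403727)/(1 + 0.2589×0.7403727) = 0.9992727/1.191683 = 0.83854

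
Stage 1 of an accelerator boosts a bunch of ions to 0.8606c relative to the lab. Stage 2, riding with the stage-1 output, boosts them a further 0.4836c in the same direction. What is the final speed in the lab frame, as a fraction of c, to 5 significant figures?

Compose boost 2: (0.4836 + 0.8606)/(1 + 0.4836×0.8606) = 1.3442/1.416186 = 0.94917

u ≈ 0.94917c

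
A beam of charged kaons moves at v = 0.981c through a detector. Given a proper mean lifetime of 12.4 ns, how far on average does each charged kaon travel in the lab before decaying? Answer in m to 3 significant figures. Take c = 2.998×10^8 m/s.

d ≈ 18.8 m

γ = 1/√(1 − 0.981²) = 5.1544
Dilated lifetime: Δt = γτ₀ = 5.1544 × 12.4 ns = 63.915 ns
d = vΔt = 0.981c × 63.915 ns = 2.9410×10^8 m/s × 6.3915×10^-8 s = 18.8 m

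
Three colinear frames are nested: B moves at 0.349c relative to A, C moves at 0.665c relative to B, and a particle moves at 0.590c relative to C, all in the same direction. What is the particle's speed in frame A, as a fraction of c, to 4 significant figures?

Compose boost 2: (0.665 + 0.349)/(1 + 0.665×0.349) = 1.014/1.23209 = 0.822995
Compose boost 3: (0.590 + 0.822995)/(1 + 0.590×0.822995) = 1.41300/1.48557 = 0.9511

u ≈ 0.9511c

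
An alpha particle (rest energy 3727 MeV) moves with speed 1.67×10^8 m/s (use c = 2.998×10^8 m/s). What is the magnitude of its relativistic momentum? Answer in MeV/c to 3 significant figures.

β = v/c = 1.67×10^8 / 2.998×10^8 = 0.55704
γ = 1/√(1 − 0.55704²) = 1.2041
p = γβm₀c = 1.2041 × 0.55704 × 3727 MeV/c = 2500 MeV/c

p ≈ 2500 MeV/c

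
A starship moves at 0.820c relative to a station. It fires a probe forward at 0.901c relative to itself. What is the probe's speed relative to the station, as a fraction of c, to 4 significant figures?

Relativistic velocity addition: u = (u' + v)/(1 + u'v/c²)
= (0.901 + 0.820)/(1 + 0.901×0.820) = 1.721/1.73882 = 0.9898

u ≈ 0.9898c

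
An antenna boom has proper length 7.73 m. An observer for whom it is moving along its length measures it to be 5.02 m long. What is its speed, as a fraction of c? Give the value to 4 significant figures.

β ≈ 0.7604

γ = L₀/L = 7.73/5.02 = 1.53984
β = √(1 − 1/γ²) = 0.7604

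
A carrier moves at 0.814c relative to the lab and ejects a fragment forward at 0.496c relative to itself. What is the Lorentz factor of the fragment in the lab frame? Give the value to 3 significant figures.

u_lab = (0.496 + 0.814)/(1 + 0.496×0.814) = 1.310/1.40374 = 0.933219
γ = 1/√(1 − 0.933219²) = 2.78

γ ≈ 2.78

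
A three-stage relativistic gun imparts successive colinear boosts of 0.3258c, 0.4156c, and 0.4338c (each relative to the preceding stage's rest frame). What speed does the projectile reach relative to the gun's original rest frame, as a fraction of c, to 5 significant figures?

u ≈ 0.84689c

Compose boost 2: (0.4156 + 0.3258)/(1 + 0.4156×0.3258) = 0.74140/1.135402 = 0.6529843
Compose boost 3: (0.4338 + 0.6529843)/(1 + 0.4338×0.6529843) = 1.086784/1.283265 = 0.84689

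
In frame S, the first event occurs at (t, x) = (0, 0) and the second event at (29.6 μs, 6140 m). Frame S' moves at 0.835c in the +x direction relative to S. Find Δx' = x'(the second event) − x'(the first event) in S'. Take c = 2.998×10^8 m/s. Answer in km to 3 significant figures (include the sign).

Δx' ≈ -2.31 km

γ = 1/√(1 − 0.835²) = 1.8174
Δx' = γ(Δx − vΔt) = 1.8174 × (6140 m − 0.835×(2.998×10^8 m/s)×29.6×10^-6 s)
= 1.8174 × (-1269.9 m) = -2.31 km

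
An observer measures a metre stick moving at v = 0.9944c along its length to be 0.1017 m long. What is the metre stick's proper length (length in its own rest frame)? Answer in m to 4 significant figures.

L₀ ≈ 0.9623 m

γ = 1/√(1 − 0.9944²) = 9.46237
L₀ = γL = 9.46237 × 0.1017 = 0.9623 m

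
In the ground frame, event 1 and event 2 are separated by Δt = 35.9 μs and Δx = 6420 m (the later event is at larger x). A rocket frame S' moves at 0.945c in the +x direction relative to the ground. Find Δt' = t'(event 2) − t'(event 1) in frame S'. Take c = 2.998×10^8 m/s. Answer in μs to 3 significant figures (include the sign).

γ = 1/√(1 − 0.945²) = 3.0574
Δt' = γ(Δt − vΔx/c²) = 3.0574 × (35.9 μs − 0.945×6420 m / (2.998×10^8 m/s))
= 3.0574 × (15.664 μs) = 47.9 μs

Δt' ≈ 47.9 μs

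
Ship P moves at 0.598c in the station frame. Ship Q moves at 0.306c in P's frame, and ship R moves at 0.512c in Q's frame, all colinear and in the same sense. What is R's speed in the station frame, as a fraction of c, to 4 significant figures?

Compose boost 2: (0.306 + 0.598)/(1 + 0.306×0.598) = 0.9040/1.18299 = 0.764167
Compose boost 3: (0.512 + 0.764167)/(1 + 0.512×0.764167) = 1.27617/1.39125 = 0.9173

u ≈ 0.9173c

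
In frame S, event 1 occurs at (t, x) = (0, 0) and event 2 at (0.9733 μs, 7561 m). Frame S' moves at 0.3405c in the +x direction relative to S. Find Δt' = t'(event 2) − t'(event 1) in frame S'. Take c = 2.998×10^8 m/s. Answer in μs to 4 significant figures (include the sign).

Δt' ≈ -8.098 μs

γ = 1/√(1 − 0.3405²) = 1.06355
Δt' = γ(Δt − vΔx/c²) = 1.06355 × (0.9733 μs − 0.3405×7561 m / (2.998×10^8 m/s))
= 1.06355 × (-7.61416 μs) = -8.098 μs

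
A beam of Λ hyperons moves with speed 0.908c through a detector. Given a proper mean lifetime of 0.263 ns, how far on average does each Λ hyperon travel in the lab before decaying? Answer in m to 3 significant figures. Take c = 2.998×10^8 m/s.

d ≈ 0.171 m

γ = 1/√(1 − 0.908²) = 2.3868
Dilated lifetime: Δt = γτ₀ = 2.3868 × 0.263 ns = 0.62773 ns
d = vΔt = 0.908c × 0.62773 ns = 2.7222×10^8 m/s × 6.2773×10^-10 s = 0.171 m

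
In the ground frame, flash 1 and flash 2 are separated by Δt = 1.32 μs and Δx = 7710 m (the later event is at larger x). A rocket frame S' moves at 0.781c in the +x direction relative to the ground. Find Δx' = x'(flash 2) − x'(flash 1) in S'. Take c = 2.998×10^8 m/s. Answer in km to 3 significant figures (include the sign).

γ = 1/√(1 − 0.781²) = 1.6012
Δx' = γ(Δx − vΔt) = 1.6012 × (7710 m − 0.781×(2.998×10^8 m/s)×1.32×10^-6 s)
= 1.6012 × (7400.9 m) = 11.9 km

Δx' ≈ 11.9 km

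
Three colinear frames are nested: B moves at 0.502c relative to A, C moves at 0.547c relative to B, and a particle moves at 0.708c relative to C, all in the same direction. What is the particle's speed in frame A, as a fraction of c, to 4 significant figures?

Compose boost 2: (0.547 + 0.502)/(1 + 0.547×0.502) = 1.049/1.27459 = 0.823007
Compose boost 3: (0.708 + 0.823007)/(1 + 0.708×0.823007) = 1.53101/1.58269 = 0.9673

u ≈ 0.9673c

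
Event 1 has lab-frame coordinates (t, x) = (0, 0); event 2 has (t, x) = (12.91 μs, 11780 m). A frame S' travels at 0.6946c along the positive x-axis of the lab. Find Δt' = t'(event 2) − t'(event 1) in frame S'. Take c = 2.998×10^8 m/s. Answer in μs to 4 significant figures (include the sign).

Δt' ≈ -19.99 μs

γ = 1/√(1 − 0.6946²) = 1.39005
Δt' = γ(Δt − vΔx/c²) = 1.39005 × (12.91 μs − 0.6946×11780 m / (2.998×10^8 m/s))
= 1.39005 × (-14.3828 μs) = -19.99 μs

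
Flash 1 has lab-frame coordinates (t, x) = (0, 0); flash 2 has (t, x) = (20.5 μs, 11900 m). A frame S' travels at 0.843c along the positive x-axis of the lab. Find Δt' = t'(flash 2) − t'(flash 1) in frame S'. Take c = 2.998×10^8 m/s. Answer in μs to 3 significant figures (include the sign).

γ = 1/√(1 − 0.843²) = 1.8590
Δt' = γ(Δt − vΔx/c²) = 1.8590 × (20.5 μs − 0.843×11900 m / (2.998×10^8 m/s))
= 1.8590 × (-12.961 μs) = -24.1 μs

Δt' ≈ -24.1 μs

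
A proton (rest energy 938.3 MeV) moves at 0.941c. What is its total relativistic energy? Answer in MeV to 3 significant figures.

γ = 1/√(1 − 0.941²) = 2.9550
E = γm₀c² = 2.9550 × 938.3 MeV = 2770 MeV

E ≈ 2770 MeV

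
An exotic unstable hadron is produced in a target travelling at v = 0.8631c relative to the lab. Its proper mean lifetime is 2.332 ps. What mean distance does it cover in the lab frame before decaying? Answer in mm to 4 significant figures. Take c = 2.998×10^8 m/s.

d ≈ 1.195 mm

γ = 1/√(1 − 0.8631²) = 1.98007
Dilated lifetime: Δt = γτ₀ = 1.98007 × 2.332 ps = 4.61752 ps
d = vΔt = 0.8631c × 4.61752 ps = 2.58757×10^8 m/s × 4.61752×10^-12 s = 1.195 mm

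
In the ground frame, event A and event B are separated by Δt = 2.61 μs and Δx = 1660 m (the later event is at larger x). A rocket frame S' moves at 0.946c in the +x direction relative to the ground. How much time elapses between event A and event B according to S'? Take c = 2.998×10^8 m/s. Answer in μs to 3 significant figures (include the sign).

γ = 1/√(1 − 0.946²) = 3.0848
Δt' = γ(Δt − vΔx/c²) = 3.0848 × (2.61 μs − 0.946×1660 m / (2.998×10^8 m/s))
= 3.0848 × (-2.6280 μs) = -8.11 μs

Δt' ≈ -8.11 μs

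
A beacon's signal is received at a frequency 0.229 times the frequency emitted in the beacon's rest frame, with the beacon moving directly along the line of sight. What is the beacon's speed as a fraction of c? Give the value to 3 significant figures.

f_obs/f_src = √((1−β)/(1+β)) = 0.229  ⇒  (1−β)/(1+β) = 0.052441
β = |1 − D²|/(1 + D²) = |1 − 0.052441|/(1 + 0.052441) = 0.900

β ≈ 0.900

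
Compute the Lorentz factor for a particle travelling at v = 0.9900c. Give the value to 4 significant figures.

γ ≈ 7.089

γ = 1/√(1 − β²) = 1/√(1 − 0.9900²) = 1/√(0.0199000) = 7.089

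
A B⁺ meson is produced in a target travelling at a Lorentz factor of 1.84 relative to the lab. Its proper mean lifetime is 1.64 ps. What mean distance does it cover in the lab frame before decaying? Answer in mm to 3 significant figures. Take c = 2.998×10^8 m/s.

d ≈ 0.759 mm

β = √(1 − 1/γ²) = √(1 − 1/1.84²) = 0.83942
Dilated lifetime: Δt = γτ₀ = 1.84 × 1.64 ps = 3.0176 ps
d = vΔt = 0.83942c × 3.0176 ps = 2.5166×10^8 m/s × 3.0176×10^-12 s = 0.759 mm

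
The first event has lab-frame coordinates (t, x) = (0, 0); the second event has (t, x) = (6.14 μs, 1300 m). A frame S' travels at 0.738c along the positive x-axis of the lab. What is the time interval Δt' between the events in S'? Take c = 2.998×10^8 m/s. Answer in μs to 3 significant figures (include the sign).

γ = 1/√(1 − 0.738²) = 1.4819
Δt' = γ(Δt − vΔx/c²) = 1.4819 × (6.14 μs − 0.738×1300 m / (2.998×10^8 m/s))
= 1.4819 × (2.9399 μs) = 4.36 μs

Δt' ≈ 4.36 μs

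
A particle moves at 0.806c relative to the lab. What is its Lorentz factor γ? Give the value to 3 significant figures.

γ ≈ 1.69

γ = 1/√(1 − β²) = 1/√(1 − 0.806²) = 1/√(0.35036) = 1.69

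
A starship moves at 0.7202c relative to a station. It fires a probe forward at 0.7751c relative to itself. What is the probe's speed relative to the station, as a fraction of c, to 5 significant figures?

Relativistic velocity addition: u = (u' + v)/(1 + u'v/c²)
= (0.7751 + 0.7202)/(1 + 0.7751×0.7202) = 1.4953/1.558227 = 0.95962

u ≈ 0.95962c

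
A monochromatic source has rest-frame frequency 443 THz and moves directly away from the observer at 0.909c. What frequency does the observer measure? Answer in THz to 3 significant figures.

f_obs ≈ 96.7 THz

Relativistic Doppler: f_obs = f_src √((1−β)/(1+β))
= 443 × √(0.091000/1.9090) = 443 × 0.21833 = 96.7 THz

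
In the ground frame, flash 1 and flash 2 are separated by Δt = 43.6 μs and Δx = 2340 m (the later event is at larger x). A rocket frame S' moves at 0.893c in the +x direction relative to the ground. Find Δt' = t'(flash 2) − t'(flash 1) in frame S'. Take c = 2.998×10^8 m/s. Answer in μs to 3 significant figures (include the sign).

γ = 1/√(1 − 0.893²) = 2.2219
Δt' = γ(Δt − vΔx/c²) = 2.2219 × (43.6 μs − 0.893×2340 m / (2.998×10^8 m/s))
= 2.2219 × (36.630 μs) = 81.4 μs

Δt' ≈ 81.4 μs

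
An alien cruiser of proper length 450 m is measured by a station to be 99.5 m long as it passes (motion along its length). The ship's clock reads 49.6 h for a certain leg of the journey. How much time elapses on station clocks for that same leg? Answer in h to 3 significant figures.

Length contraction ⇒ γ = L₀/L = 450/99.5 = 4.5226
Time dilation: Δt = γτ₀ = 4.5226 × 49.6 h = 224 h

Δt ≈ 224 h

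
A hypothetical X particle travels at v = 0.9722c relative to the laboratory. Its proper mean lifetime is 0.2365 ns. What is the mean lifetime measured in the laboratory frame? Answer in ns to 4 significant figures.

γ = 1/√(1 − 0.9722²) = 4.27073
Time dilation: Δt = γτ₀ = 4.27073 × 0.2365 ns = 1.010 ns

Δt ≈ 1.010 ns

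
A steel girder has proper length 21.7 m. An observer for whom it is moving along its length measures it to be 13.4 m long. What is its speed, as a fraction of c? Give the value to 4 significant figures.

γ = L₀/L = 21.7/13.4 = 1.61940
β = √(1 − 1/γ²) = 0.7866

β ≈ 0.7866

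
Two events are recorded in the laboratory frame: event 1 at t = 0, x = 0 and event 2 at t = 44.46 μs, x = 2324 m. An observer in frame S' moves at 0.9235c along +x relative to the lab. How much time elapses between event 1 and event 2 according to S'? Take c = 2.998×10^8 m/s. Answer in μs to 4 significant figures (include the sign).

Δt' ≈ 97.24 μs

γ = 1/√(1 − 0.9235²) = 2.60689
Δt' = γ(Δt − vΔx/c²) = 2.60689 × (44.46 μs − 0.9235×2324 m / (2.998×10^8 m/s))
= 2.60689 × (37.3012 μs) = 97.24 μs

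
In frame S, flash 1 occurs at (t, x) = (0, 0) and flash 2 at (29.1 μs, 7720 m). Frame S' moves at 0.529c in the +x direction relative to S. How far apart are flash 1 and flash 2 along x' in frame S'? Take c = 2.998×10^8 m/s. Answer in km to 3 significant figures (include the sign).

Δx' ≈ 3.66 km

γ = 1/√(1 − 0.529²) = 1.1784
Δx' = γ(Δx − vΔt) = 1.1784 × (7720 m − 0.529×(2.998×10^8 m/s)×29.1×10^-6 s)
= 1.1784 × (3104.9 m) = 3.66 km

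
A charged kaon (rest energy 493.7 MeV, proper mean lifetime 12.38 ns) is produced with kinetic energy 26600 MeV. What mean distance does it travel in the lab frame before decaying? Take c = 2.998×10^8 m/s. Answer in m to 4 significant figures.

d ≈ 203.7 m

γ = 1 + K/(m₀c²) = 1 + 26600/493.7 = 54.8789
β = √(1 − 1/γ²) = 0.999834
Dilated lifetime: γτ₀ = 54.8789 × 12.38 ns = 679.400 ns
d = βc·γτ₀ = 0.999834 × (2.998×10^8 m/s) × 6.79400×10^-7 s = 203.7 m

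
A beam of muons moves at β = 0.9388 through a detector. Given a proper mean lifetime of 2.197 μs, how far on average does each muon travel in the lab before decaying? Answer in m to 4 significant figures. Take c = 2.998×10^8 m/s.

d ≈ 1795 m

γ = 1/√(1 − 0.9388²) = 2.90307
Dilated lifetime: Δt = γτ₀ = 2.90307 × 2.197 μs = 6.37805 μs
d = vΔt = 0.9388c × 6.37805 μs = 2.81452×10^8 m/s × 6.37805×10^-6 s = 1795 m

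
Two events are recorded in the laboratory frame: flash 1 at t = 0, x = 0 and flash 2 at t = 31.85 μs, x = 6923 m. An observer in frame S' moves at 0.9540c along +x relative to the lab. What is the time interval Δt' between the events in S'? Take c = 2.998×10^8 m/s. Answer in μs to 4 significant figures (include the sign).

Δt' ≈ 32.76 μs

γ = 1/√(1 − 0.9540²) = 3.33548
Δt' = γ(Δt − vΔx/c²) = 3.33548 × (31.85 μs − 0.9540×6923 m / (2.998×10^8 m/s))
= 3.33548 × (9.82017 μs) = 32.76 μs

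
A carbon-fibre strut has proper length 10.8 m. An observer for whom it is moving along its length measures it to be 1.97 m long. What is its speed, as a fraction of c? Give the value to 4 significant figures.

γ = L₀/L = 10.8/1.97 = 5.48223
β = √(1 − 1/γ²) = 0.9832

β ≈ 0.9832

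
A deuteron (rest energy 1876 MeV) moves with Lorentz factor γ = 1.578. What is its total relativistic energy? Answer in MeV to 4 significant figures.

E ≈ 2960 MeV

γ = 1.578 (given)
E = γm₀c² = 1.578 × 1876 MeV = 2960 MeV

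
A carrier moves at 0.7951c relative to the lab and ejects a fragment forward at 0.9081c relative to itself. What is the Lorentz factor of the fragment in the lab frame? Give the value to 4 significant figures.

u_lab = (0.9081 + 0.7951)/(1 + 0.9081×0.7951) = 1.7032/1.722030 = 0.9890651
γ = 1/√(1 − 0.9890651²) = 6.781

γ ≈ 6.781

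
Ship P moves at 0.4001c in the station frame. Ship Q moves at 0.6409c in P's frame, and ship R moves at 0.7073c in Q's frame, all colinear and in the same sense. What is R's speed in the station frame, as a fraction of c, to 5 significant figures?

Compose boost 2: (0.6409 + 0.4001)/(1 + 0.6409×0.4001) = 1.0410/1.256424 = 0.8285419
Compose boost 3: (0.7073 + 0.8285419)/(1 + 0.7073×0.8285419) = 1.535842/1.586028 = 0.96836

u ≈ 0.96836c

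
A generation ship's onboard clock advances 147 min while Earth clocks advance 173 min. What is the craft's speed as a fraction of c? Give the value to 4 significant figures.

γ = Δt/τ₀ = 173/147 = 1.17687
β = √(1 − 1/γ²) = √(1 − 1/1.17687²) = 0.5272

β ≈ 0.5272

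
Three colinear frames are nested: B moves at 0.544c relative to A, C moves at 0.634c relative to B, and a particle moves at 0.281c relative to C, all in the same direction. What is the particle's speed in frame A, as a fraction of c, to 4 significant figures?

u ≈ 0.9284c

Compose boost 2: (0.634 + 0.544)/(1 + 0.634×0.544) = 1.178/1.34490 = 0.875904
Compose boost 3: (0.281 + 0.875904)/(1 + 0.281×0.875904) = 1.15690/1.24613 = 0.9284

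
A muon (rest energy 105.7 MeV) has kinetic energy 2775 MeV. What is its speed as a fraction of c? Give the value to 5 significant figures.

β ≈ 0.99933

γ = 1 + K/(m₀c²) = 1 + 2775/105.7 = 27.25355
β = √(1 − 1/γ²) = 0.99933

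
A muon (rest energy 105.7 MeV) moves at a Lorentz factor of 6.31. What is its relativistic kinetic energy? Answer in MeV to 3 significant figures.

γ = 6.31 (given)
K = (γ − 1)m₀c² = (6.31 − 1) × 105.7 MeV = 5.3100 × 105.7 MeV = 561 MeV

K ≈ 561 MeV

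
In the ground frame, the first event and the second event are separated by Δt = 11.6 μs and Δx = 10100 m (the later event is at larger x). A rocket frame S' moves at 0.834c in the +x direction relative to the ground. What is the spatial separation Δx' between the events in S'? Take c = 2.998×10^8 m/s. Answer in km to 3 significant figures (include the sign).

γ = 1/√(1 − 0.834²) = 1.8124
Δx' = γ(Δx − vΔt) = 1.8124 × (10100 m − 0.834×(2.998×10^8 m/s)×11.6×10^-6 s)
= 1.8124 × (7199.6 m) = 13.0 km

Δx' ≈ 13.0 km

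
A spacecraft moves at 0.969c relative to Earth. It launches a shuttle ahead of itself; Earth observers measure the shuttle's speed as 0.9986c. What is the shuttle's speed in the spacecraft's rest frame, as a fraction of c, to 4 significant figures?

u' ≈ 0.9148c

Inverse velocity addition: u' = (u − v)/(1 − uv/c²)
= (0.9986 − 0.969)/(1 − 0.9986×0.969) = 0.02960/0.0323566 = 0.9148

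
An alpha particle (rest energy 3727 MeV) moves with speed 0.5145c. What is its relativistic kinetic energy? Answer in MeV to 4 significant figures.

γ = 1/√(1 − 0.5145²) = 1.16619
K = (γ − 1)m₀c² = (1.16619 − 1) × 3727 MeV = 0.166194 × 3727 MeV = 619.4 MeV

K ≈ 619.4 MeV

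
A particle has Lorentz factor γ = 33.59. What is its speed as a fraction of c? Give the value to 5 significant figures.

β ≈ 0.99956

β = √(1 − 1/γ²) = √(1 − 1/33.59²) = √(0.9991137) = 0.99956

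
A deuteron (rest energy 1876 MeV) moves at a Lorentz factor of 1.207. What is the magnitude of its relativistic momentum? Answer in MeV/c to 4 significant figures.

p ≈ 1268 MeV/c

β = √(1 − 1/γ²) = √(1 − 1/1.207²) = 0.559988
p = γβm₀c = 1.207 × 0.559988 × 1876 MeV/c = 1268 MeV/c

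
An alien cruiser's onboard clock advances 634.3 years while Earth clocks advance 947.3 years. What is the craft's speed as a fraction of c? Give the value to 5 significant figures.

γ = Δt/τ₀ = 947.3/634.3 = 1.493457
β = √(1 − 1/γ²) = √(1 − 1/1.493457²) = 0.74273

β ≈ 0.74273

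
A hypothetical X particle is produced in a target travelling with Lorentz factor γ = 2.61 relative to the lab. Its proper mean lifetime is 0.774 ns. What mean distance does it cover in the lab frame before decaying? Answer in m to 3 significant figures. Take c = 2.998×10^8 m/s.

d ≈ 0.559 m

β = √(1 − 1/γ²) = √(1 − 1/2.61²) = 0.92369
Dilated lifetime: Δt = γτ₀ = 2.61 × 0.774 ns = 2.0201 ns
d = vΔt = 0.92369c × 2.0201 ns = 2.7692×10^8 m/s × 2.0201×10^-9 s = 0.559 m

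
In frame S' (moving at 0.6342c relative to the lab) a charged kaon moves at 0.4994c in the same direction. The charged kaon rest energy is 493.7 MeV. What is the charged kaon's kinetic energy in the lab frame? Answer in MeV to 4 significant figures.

K ≈ 476.8 MeV

u_lab = (0.4994 + 0.6342)/(1 + 0.4994×0.6342) = 0.8609275
γ = 1/√(1 − 0.8609275²) = 1.96569
K = (γ − 1)m₀c² = (1.96569 − 1) × 493.7 = 0.965688 × 493.7 = 476.8 MeV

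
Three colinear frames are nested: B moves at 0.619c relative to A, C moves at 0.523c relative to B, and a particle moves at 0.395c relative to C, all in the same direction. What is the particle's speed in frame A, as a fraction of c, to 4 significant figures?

Compose boost 2: (0.523 + 0.619)/(1 + 0.523×0.619) = 1.142/1.32374 = 0.862709
Compose boost 3: (0.395 + 0.862709)/(1 + 0.395×0.862709) = 1.25771/1.34077 = 0.9380

u ≈ 0.9380c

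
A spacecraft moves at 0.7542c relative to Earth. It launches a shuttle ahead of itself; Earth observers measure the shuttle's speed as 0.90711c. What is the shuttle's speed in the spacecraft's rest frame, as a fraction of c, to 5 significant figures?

u' ≈ 0.48411c

Inverse velocity addition: u' = (u − v)/(1 − uv/c²)
= (0.90711 − 0.7542)/(1 − 0.90711×0.7542) = 0.15291/0.3158576 = 0.48411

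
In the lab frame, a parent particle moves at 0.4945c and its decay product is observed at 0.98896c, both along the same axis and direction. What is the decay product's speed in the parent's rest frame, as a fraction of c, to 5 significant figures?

u' ≈ 0.96771c

Inverse velocity addition: u' = (u − v)/(1 − uv/c²)
= (0.98896 − 0.4945)/(1 − 0.98896×0.4945) = 0.49446/0.5109593 = 0.96771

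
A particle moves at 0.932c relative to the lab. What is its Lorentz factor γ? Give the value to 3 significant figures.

γ = 1/√(1 − β²) = 1/√(1 − 0.932²) = 1/√(0.13138) = 2.76

γ ≈ 2.76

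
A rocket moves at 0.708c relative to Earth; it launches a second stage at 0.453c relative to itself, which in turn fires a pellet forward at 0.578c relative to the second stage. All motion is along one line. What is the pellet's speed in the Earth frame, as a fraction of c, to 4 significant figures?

Compose boost 2: (0.453 + 0.708)/(1 + 0.453×0.708) = 1.161/1.32072 = 0.879063
Compose boost 3: (0.578 + 0.879063)/(1 + 0.578×0.879063) = 1.45706/1.50810 = 0.9662

u ≈ 0.9662c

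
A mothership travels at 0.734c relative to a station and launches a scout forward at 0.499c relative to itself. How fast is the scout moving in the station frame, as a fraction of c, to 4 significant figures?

u ≈ 0.9025c

Compose boost 2: (0.499 + 0.734)/(1 + 0.499×0.734) = 1.233/1.36627 = 0.9025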